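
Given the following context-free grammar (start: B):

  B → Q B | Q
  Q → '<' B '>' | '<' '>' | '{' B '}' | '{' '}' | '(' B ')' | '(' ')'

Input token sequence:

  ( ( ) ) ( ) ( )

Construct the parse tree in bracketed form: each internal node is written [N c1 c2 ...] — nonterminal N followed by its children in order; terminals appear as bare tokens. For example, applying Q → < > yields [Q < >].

B
Q B
( B ) B
( Q ) B
( ( ) ) B
( ( ) ) Q B
( ( ) ) ( ) B
( ( ) ) ( ) Q
( ( ) ) ( ) ( )

[B [Q ( [B [Q ( )]] )] [B [Q ( )] [B [Q ( )]]]]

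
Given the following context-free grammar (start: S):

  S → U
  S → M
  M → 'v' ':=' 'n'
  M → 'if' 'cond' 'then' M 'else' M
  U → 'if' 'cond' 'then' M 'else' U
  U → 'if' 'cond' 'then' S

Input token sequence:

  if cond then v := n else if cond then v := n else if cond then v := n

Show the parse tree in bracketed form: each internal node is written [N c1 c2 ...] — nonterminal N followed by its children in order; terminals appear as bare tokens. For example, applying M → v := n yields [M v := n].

[S [U if cond then [M v := n] else [U if cond then [M v := n] else [U if cond then [S [M v := n]]]]]]

S
U
if cond then M else U
if cond then v := n else U
if cond then v := n else if cond then M else U
if cond then v := n else if cond then v := n else U
if cond then v := n else if cond then v := n else if cond then S
if cond then v := n else if cond then v := n else if cond then M
if cond then v := n else if cond then v := n else if cond then v := n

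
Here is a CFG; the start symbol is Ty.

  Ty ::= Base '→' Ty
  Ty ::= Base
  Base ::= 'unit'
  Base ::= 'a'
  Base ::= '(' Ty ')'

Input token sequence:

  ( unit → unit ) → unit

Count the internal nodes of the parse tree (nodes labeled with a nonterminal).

8

[Ty [Base ( [Ty [Base unit] → [Ty [Base unit]]] )] → [Ty [Base unit]]]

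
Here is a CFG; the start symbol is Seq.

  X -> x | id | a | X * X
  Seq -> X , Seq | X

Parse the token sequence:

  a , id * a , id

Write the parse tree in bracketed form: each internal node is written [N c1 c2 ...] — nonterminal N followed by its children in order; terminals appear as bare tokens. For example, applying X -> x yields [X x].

Seq
X , Seq
a , Seq
a , X , Seq
a , X * X , Seq
a , id * X , Seq
a , id * a , Seq
a , id * a , X
a , id * a , id

[Seq [X a] , [Seq [X [X id] * [X a]] , [Seq [X id]]]]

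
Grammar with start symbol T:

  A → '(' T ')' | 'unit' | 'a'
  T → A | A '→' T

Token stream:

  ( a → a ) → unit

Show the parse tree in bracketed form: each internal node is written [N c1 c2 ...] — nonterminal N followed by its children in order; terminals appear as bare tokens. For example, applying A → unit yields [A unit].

[T [A ( [T [A a] → [T [A a]]] )] → [T [A unit]]]

T
A → T
( T ) → T
( A → T ) → T
( a → T ) → T
( a → A ) → T
( a → a ) → T
( a → a ) → A
( a → a ) → unit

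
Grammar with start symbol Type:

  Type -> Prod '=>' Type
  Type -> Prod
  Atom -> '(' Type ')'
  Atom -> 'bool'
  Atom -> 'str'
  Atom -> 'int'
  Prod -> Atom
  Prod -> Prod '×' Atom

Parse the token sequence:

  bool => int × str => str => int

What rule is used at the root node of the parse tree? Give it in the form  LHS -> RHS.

[Type [Prod [Atom bool]] => [Type [Prod [Prod [Atom int]] × [Atom str]] => [Type [Prod [Atom str]] => [Type [Prod [Atom int]]]]]]

Type -> Prod '=>' Type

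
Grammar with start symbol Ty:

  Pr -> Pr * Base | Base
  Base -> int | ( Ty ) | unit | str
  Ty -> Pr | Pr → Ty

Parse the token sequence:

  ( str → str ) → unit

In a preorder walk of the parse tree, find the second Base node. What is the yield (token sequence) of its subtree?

[Ty [Pr [Base ( [Ty [Pr [Base str]] → [Ty [Pr [Base str]]]] )]] → [Ty [Pr [Base unit]]]]

str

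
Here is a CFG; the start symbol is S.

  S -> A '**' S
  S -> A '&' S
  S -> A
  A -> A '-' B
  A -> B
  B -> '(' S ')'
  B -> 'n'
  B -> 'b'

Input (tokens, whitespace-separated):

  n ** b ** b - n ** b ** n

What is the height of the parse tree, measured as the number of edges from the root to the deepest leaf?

[S [A [B n]] ** [S [A [B b]] ** [S [A [A [B b]] - [B n]] ** [S [A [B b]] ** [S [A [B n]]]]]]]

7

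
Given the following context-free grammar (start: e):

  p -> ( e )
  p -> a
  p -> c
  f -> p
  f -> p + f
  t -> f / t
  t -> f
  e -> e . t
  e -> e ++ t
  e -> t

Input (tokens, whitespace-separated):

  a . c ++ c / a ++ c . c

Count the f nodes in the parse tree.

6

[e [e [e [e [e [t [f [p a]]]] . [t [f [p c]]]] ++ [t [f [p c]] / [t [f [p a]]]]] ++ [t [f [p c]]]] . [t [f [p c]]]]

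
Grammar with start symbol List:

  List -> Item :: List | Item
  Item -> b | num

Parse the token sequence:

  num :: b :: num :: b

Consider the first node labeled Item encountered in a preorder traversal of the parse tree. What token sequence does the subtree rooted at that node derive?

[List [Item num] :: [List [Item b] :: [List [Item num] :: [List [Item b]]]]]

num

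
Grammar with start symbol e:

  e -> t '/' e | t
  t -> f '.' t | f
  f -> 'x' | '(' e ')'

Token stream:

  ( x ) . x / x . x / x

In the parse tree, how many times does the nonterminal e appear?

[e [t [f ( [e [t [f x]]] )] . [t [f x]]] / [e [t [f x] . [t [f x]]] / [e [t [f x]]]]]

4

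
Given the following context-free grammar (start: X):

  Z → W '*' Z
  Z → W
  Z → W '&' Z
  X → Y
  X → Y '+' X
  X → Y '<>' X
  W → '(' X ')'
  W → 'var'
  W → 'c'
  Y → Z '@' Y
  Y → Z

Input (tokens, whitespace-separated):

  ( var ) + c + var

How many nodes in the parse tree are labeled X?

[X [Y [Z [W ( [X [Y [Z [W var]]]] )]]] + [X [Y [Z [W c]]] + [X [Y [Z [W var]]]]]]

4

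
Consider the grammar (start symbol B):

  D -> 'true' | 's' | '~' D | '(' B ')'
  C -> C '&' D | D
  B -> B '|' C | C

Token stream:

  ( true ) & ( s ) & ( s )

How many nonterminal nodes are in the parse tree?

[B [C [C [C [D ( [B [C [D true]]] )]] & [D ( [B [C [D s]]] )]] & [D ( [B [C [D s]]] )]]]

16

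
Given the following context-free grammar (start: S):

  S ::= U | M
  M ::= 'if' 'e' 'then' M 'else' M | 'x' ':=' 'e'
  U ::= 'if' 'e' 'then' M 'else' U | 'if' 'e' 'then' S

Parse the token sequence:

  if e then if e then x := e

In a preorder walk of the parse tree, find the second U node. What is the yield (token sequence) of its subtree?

if e then x := e

[S [U if e then [S [U if e then [S [M x := e]]]]]]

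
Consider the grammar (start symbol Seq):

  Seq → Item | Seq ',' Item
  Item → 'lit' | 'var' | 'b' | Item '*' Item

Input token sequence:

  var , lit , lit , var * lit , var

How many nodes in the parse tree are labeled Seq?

[Seq [Seq [Seq [Seq [Seq [Item var]] , [Item lit]] , [Item lit]] , [Item [Item var] * [Item lit]]] , [Item var]]

5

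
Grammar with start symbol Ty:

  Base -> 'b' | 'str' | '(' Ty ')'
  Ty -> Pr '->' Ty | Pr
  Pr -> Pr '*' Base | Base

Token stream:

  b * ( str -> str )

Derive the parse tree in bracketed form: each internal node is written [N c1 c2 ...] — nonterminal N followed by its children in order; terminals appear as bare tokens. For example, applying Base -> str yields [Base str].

[Ty [Pr [Pr [Base b]] * [Base ( [Ty [Pr [Base str]] -> [Ty [Pr [Base str]]]] )]]]

Ty
Pr
Pr * Base
Base * Base
b * Base
b * ( Ty )
b * ( Pr -> Ty )
b * ( Base -> Ty )
b * ( str -> Ty )
b * ( str -> Pr )
b * ( str -> Base )
b * ( str -> str )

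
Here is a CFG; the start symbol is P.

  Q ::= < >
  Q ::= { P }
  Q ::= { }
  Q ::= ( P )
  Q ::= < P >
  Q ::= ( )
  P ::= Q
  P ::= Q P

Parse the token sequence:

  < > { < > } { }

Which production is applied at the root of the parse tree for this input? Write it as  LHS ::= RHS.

P ::= Q P

[P [Q < >] [P [Q { [P [Q < >]] }] [P [Q { }]]]]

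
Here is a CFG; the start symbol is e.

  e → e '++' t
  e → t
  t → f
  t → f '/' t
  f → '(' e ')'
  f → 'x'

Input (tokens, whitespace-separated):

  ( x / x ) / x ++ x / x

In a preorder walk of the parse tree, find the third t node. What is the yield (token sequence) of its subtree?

x

[e [e [t [f ( [e [t [f x] / [t [f x]]]] )] / [t [f x]]]] ++ [t [f x] / [t [f x]]]]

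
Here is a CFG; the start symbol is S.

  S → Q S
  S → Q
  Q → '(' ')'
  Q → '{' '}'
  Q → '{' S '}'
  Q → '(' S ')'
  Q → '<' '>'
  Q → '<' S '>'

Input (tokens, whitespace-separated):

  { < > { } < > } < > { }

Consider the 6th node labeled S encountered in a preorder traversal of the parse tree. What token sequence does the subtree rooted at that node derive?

[S [Q { [S [Q < >] [S [Q { }] [S [Q < >]]]] }] [S [Q < >] [S [Q { }]]]]

{ }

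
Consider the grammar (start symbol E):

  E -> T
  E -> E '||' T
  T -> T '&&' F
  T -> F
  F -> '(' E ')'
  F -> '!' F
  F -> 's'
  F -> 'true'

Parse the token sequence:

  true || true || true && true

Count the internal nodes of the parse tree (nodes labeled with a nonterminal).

11

[E [E [E [T [F true]]] || [T [F true]]] || [T [T [F true]] && [F true]]]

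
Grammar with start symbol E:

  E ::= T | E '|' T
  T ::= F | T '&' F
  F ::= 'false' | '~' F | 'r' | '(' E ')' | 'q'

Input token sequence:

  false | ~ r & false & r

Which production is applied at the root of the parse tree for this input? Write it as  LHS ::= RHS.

E ::= E '|' T

[E [E [T [F false]]] | [T [T [T [F ~ [F r]]] & [F false]] & [F r]]]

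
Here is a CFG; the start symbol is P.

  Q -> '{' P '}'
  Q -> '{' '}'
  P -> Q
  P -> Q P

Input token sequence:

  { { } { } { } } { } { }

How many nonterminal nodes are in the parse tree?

[P [Q { [P [Q { }] [P [Q { }] [P [Q { }]]]] }] [P [Q { }] [P [Q { }]]]]

12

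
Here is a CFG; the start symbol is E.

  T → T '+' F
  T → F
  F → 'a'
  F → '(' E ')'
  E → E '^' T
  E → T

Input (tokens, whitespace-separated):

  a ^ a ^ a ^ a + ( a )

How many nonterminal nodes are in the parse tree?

[E [E [E [E [T [F a]]] ^ [T [F a]]] ^ [T [F a]]] ^ [T [T [F a]] + [F ( [E [T [F a]]] )]]]

17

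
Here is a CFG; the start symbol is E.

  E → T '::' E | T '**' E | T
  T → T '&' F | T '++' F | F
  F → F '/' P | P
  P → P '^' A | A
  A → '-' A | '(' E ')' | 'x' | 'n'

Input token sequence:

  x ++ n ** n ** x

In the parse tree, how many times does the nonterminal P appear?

4

[E [T [T [F [P [A x]]]] ++ [F [P [A n]]]] ** [E [T [F [P [A n]]]] ** [E [T [F [P [A x]]]]]]]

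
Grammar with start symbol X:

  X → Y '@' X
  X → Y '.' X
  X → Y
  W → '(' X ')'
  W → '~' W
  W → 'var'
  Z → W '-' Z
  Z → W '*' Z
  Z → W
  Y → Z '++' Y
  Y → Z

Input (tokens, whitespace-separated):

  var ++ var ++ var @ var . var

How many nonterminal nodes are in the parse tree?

18

[X [Y [Z [W var]] ++ [Y [Z [W var]] ++ [Y [Z [W var]]]]] @ [X [Y [Z [W var]]] . [X [Y [Z [W var]]]]]]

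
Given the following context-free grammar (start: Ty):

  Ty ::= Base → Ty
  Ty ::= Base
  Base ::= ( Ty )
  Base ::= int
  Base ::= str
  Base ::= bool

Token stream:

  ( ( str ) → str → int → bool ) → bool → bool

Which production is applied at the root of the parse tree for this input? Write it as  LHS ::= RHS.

Ty ::= Base → Ty

[Ty [Base ( [Ty [Base ( [Ty [Base str]] )] → [Ty [Base str] → [Ty [Base int] → [Ty [Base bool]]]]] )] → [Ty [Base bool] → [Ty [Base bool]]]]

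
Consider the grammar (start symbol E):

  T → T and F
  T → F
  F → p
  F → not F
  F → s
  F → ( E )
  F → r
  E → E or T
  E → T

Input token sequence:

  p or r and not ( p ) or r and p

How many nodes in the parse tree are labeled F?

7

[E [E [E [T [F p]]] or [T [T [F r]] and [F not [F ( [E [T [F p]]] )]]]] or [T [T [F r]] and [F p]]]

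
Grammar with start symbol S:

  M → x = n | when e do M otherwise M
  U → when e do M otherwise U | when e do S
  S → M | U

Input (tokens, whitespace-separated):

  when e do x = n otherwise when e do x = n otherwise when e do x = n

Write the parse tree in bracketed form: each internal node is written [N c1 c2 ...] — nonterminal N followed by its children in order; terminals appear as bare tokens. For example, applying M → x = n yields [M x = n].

[S [U when e do [M x = n] otherwise [U when e do [M x = n] otherwise [U when e do [S [M x = n]]]]]]

S
U
when e do M otherwise U
when e do x = n otherwise U
when e do x = n otherwise when e do M otherwise U
when e do x = n otherwise when e do x = n otherwise U
when e do x = n otherwise when e do x = n otherwise when e do S
when e do x = n otherwise when e do x = n otherwise when e do M
when e do x = n otherwise when e do x = n otherwise when e do x = n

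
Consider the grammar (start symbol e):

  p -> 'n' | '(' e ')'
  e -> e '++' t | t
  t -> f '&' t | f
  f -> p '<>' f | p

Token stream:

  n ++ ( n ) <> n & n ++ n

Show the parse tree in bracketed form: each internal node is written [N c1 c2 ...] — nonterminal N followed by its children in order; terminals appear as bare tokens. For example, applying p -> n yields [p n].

[e [e [e [t [f [p n]]]] ++ [t [f [p ( [e [t [f [p n]]]] )] <> [f [p n]]] & [t [f [p n]]]]] ++ [t [f [p n]]]]

e
e ++ t
e ++ t ++ t
t ++ t ++ t
f ++ t ++ t
p ++ t ++ t
n ++ t ++ t
n ++ f & t ++ t
n ++ p <> f & t ++ t
n ++ ( e ) <> f & t ++ t
n ++ ( t ) <> f & t ++ t
n ++ ( f ) <> f & t ++ t
n ++ ( p ) <> f & t ++ t
n ++ ( n ) <> f & t ++ t
n ++ ( n ) <> p & t ++ t
n ++ ( n ) <> n & t ++ t
n ++ ( n ) <> n & f ++ t
n ++ ( n ) <> n & p ++ t
n ++ ( n ) <> n & n ++ t
n ++ ( n ) <> n & n ++ f
n ++ ( n ) <> n & n ++ p
n ++ ( n ) <> n & n ++ n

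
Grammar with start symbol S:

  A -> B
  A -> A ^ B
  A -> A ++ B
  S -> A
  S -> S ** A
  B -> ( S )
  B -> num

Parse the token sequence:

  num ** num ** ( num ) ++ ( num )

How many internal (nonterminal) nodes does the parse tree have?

[S [S [S [A [B num]]] ** [A [B num]]] ** [A [A [B ( [S [A [B num]]] )]] ++ [B ( [S [A [B num]]] )]]]

17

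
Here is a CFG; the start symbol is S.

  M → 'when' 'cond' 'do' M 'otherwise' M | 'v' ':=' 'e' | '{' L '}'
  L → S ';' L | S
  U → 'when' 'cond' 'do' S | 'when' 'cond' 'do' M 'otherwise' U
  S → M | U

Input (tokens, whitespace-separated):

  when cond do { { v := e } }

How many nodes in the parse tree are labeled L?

2

[S [U when cond do [S [M { [L [S [M { [L [S [M v := e]]] }]]] }]]]]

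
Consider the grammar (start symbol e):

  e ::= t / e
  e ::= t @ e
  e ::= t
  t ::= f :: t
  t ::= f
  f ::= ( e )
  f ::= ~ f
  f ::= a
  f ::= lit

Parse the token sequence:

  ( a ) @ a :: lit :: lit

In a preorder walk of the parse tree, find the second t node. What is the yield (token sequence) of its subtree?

a

[e [t [f ( [e [t [f a]]] )]] @ [e [t [f a] :: [t [f lit] :: [t [f lit]]]]]]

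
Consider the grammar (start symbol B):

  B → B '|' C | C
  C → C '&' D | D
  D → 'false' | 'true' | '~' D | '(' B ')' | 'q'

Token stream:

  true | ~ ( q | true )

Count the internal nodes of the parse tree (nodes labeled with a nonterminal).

13

[B [B [C [D true]]] | [C [D ~ [D ( [B [B [C [D q]]] | [C [D true]]] )]]]]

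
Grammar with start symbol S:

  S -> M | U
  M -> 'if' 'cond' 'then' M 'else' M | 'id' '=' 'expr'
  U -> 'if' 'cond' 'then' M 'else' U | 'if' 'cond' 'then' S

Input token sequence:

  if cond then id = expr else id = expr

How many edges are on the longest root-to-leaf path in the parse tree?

3

[S [M if cond then [M id = expr] else [M id = expr]]]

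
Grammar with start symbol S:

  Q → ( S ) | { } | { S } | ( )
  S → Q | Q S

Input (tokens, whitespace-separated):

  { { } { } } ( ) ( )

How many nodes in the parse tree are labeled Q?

[S [Q { [S [Q { }] [S [Q { }]]] }] [S [Q ( )] [S [Q ( )]]]]

5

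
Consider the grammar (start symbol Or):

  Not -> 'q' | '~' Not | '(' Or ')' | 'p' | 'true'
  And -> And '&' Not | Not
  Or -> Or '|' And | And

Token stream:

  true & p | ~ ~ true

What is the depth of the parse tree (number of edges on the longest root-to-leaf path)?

5

[Or [Or [And [And [Not true]] & [Not p]]] | [And [Not ~ [Not ~ [Not true]]]]]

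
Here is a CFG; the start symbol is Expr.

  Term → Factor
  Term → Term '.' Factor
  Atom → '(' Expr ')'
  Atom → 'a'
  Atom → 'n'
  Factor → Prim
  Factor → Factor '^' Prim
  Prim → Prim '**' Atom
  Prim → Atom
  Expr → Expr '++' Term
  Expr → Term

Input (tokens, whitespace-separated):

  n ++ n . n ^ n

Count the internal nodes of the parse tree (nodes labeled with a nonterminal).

17

[Expr [Expr [Term [Factor [Prim [Atom n]]]]] ++ [Term [Term [Factor [Prim [Atom n]]]] . [Factor [Factor [Prim [Atom n]]] ^ [Prim [Atom n]]]]]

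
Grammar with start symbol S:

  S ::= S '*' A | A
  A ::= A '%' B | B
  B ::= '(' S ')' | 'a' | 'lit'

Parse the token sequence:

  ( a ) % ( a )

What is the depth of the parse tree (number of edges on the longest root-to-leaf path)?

7

[S [A [A [B ( [S [A [B a]]] )]] % [B ( [S [A [B a]]] )]]]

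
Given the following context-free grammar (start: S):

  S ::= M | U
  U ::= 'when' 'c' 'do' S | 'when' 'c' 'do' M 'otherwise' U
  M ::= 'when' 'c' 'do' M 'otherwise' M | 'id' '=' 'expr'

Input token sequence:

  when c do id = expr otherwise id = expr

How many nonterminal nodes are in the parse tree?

[S [M when c do [M id = expr] otherwise [M id = expr]]]

4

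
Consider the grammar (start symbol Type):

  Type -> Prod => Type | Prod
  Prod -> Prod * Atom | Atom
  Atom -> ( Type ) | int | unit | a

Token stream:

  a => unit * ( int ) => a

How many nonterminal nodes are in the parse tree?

14

[Type [Prod [Atom a]] => [Type [Prod [Prod [Atom unit]] * [Atom ( [Type [Prod [Atom int]]] )]] => [Type [Prod [Atom a]]]]]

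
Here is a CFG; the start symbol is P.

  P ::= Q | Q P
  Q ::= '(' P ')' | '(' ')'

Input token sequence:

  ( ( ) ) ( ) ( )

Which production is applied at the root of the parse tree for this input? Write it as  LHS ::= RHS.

P ::= Q P

[P [Q ( [P [Q ( )]] )] [P [Q ( )] [P [Q ( )]]]]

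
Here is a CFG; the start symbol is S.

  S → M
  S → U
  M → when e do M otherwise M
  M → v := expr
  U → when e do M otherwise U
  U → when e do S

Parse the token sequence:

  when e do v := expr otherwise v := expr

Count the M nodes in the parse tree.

3

[S [M when e do [M v := expr] otherwise [M v := expr]]]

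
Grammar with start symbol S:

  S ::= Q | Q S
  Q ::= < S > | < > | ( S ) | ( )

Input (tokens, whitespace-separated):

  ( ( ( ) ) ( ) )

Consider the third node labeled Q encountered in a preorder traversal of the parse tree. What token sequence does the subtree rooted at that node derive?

( )

[S [Q ( [S [Q ( [S [Q ( )]] )] [S [Q ( )]]] )]]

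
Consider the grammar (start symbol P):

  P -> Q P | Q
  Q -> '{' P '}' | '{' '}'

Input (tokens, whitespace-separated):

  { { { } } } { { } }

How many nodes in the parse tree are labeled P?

[P [Q { [P [Q { [P [Q { }]] }]] }] [P [Q { [P [Q { }]] }]]]

5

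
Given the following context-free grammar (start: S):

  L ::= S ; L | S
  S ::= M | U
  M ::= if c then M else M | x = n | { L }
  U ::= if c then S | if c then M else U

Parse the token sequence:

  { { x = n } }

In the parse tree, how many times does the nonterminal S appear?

[S [M { [L [S [M { [L [S [M x = n]]] }]]] }]]

3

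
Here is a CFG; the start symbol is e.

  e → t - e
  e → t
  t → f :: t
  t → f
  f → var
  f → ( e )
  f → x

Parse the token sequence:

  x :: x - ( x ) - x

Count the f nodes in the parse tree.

5

[e [t [f x] :: [t [f x]]] - [e [t [f ( [e [t [f x]]] )]] - [e [t [f x]]]]]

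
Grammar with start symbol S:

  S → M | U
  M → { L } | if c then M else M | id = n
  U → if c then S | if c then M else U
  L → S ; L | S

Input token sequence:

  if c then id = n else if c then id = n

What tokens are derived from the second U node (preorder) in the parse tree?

[S [U if c then [M id = n] else [U if c then [S [M id = n]]]]]

if c then id = n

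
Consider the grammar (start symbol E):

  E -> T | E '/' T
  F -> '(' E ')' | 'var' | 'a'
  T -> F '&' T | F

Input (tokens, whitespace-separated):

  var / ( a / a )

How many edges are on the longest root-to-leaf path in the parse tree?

7

[E [E [T [F var]]] / [T [F ( [E [E [T [F a]]] / [T [F a]]] )]]]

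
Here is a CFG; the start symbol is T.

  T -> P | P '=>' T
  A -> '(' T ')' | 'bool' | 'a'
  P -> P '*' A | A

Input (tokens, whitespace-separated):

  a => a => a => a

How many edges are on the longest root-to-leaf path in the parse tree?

[T [P [A a]] => [T [P [A a]] => [T [P [A a]] => [T [P [A a]]]]]]

6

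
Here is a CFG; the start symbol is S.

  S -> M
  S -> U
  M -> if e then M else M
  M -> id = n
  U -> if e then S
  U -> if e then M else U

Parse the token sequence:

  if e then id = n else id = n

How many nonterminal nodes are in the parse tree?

4

[S [M if e then [M id = n] else [M id = n]]]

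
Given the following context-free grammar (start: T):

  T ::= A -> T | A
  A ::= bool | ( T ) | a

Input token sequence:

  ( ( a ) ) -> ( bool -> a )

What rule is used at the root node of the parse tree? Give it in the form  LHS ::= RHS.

T ::= A -> T

[T [A ( [T [A ( [T [A a]] )]] )] -> [T [A ( [T [A bool] -> [T [A a]]] )]]]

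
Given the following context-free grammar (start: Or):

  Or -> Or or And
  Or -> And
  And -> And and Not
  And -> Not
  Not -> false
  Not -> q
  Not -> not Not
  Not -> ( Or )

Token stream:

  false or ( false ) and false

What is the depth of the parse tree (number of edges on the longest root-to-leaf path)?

[Or [Or [And [Not false]]] or [And [And [Not ( [Or [And [Not false]]] )]] and [Not false]]]

7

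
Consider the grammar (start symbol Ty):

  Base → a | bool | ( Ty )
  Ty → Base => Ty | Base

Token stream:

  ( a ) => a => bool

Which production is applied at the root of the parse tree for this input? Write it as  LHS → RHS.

Ty → Base => Ty

[Ty [Base ( [Ty [Base a]] )] => [Ty [Base a] => [Ty [Base bool]]]]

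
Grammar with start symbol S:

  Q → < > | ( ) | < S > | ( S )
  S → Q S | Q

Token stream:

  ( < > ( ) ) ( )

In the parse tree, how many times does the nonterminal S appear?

[S [Q ( [S [Q < >] [S [Q ( )]]] )] [S [Q ( )]]]

4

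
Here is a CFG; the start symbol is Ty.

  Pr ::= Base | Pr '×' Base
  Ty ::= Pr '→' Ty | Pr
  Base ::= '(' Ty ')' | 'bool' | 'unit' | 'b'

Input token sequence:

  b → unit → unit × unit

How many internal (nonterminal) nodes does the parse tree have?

[Ty [Pr [Base b]] → [Ty [Pr [Base unit]] → [Ty [Pr [Pr [Base unit]] × [Base unit]]]]]

11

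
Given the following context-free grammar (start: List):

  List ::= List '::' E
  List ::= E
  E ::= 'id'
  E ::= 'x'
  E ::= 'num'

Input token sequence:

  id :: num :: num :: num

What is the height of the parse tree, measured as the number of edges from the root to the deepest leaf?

[List [List [List [List [E id]] :: [E num]] :: [E num]] :: [E num]]

5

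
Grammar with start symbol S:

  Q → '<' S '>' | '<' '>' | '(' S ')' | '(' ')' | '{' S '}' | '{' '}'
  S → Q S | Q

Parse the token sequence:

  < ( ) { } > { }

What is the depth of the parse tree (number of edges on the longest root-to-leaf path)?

5

[S [Q < [S [Q ( )] [S [Q { }]]] >] [S [Q { }]]]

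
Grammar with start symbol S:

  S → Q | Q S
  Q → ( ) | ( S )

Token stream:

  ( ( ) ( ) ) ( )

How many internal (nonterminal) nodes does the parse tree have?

8

[S [Q ( [S [Q ( )] [S [Q ( )]]] )] [S [Q ( )]]]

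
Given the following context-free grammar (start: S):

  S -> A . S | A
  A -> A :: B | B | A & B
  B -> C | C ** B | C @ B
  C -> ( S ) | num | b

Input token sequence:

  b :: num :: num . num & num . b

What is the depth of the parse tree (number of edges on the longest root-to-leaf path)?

6

[S [A [A [A [B [C b]]] :: [B [C num]]] :: [B [C num]]] . [S [A [A [B [C num]]] & [B [C num]]] . [S [A [B [C b]]]]]]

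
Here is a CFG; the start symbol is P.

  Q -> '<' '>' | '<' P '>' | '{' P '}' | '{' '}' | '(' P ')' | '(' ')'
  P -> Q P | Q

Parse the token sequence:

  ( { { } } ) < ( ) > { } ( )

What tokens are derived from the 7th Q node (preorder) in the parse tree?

[P [Q ( [P [Q { [P [Q { }]] }]] )] [P [Q < [P [Q ( )]] >] [P [Q { }] [P [Q ( )]]]]]

( )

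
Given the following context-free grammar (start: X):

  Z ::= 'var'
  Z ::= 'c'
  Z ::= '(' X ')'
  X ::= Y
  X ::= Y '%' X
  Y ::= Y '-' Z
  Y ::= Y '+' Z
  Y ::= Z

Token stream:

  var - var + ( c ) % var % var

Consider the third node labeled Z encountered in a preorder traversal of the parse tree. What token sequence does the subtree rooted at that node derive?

( c )

[X [Y [Y [Y [Z var]] - [Z var]] + [Z ( [X [Y [Z c]]] )]] % [X [Y [Z var]] % [X [Y [Z var]]]]]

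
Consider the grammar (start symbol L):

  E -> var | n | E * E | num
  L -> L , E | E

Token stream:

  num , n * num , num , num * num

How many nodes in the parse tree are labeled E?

[L [L [L [L [E num]] , [E [E n] * [E num]]] , [E num]] , [E [E num] * [E num]]]

8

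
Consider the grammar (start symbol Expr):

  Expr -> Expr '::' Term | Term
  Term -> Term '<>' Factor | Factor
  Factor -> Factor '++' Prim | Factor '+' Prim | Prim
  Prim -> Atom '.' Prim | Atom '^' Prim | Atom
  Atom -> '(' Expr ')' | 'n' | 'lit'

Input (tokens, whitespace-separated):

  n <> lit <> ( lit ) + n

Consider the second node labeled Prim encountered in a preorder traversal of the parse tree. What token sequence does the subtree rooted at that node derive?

lit

[Expr [Term [Term [Term [Factor [Prim [Atom n]]]] <> [Factor [Prim [Atom lit]]]] <> [Factor [Factor [Prim [Atom ( [Expr [Term [Factor [Prim [Atom lit]]]]] )]]] + [Prim [Atom n]]]]]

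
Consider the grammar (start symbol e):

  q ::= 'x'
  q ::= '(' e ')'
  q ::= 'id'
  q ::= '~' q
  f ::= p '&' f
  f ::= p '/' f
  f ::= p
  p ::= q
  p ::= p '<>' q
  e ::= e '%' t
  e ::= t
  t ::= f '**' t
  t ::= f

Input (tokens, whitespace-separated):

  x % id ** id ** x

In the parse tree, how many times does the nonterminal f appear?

4

[e [e [t [f [p [q x]]]]] % [t [f [p [q id]]] ** [t [f [p [q id]]] ** [t [f [p [q x]]]]]]]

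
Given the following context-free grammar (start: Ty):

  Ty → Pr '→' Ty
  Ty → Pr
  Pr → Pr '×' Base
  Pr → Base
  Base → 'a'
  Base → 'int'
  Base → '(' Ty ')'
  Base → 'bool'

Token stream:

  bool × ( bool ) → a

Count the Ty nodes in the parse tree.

[Ty [Pr [Pr [Base bool]] × [Base ( [Ty [Pr [Base bool]]] )]] → [Ty [Pr [Base a]]]]

3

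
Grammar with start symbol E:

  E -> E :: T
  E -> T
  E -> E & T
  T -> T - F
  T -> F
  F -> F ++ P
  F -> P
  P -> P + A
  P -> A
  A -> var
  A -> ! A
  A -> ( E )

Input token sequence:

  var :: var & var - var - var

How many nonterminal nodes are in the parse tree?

23

[E [E [E [T [F [P [A var]]]]] :: [T [F [P [A var]]]]] & [T [T [T [F [P [A var]]]] - [F [P [A var]]]] - [F [P [A var]]]]]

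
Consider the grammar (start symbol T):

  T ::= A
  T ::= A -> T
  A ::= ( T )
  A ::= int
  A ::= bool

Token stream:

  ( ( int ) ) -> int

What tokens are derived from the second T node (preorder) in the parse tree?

[T [A ( [T [A ( [T [A int]] )]] )] -> [T [A int]]]

( int )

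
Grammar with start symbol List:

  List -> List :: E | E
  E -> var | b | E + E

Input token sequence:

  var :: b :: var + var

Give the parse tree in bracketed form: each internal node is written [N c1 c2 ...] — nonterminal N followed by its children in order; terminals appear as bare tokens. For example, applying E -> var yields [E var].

[List [List [List [E var]] :: [E b]] :: [E [E var] + [E var]]]

List
List :: E
List :: E :: E
E :: E :: E
var :: E :: E
var :: b :: E
var :: b :: E + E
var :: b :: var + E
var :: b :: var + var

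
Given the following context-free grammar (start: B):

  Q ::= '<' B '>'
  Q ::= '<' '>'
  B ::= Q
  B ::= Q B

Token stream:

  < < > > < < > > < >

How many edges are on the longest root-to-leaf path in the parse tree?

5

[B [Q < [B [Q < >]] >] [B [Q < [B [Q < >]] >] [B [Q < >]]]]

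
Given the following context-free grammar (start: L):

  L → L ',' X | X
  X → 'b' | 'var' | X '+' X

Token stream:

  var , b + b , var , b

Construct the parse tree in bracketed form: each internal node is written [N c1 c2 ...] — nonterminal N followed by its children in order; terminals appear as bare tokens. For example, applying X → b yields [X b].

[L [L [L [L [X var]] , [X [X b] + [X b]]] , [X var]] , [X b]]

L
L , X
L , X , X
L , X , X , X
X , X , X , X
var , X , X , X
var , X + X , X , X
var , b + X , X , X
var , b + b , X , X
var , b + b , var , X
var , b + b , var , b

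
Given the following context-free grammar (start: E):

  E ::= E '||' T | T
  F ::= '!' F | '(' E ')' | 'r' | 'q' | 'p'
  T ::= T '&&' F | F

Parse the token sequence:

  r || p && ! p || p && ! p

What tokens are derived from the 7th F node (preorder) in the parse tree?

[E [E [E [T [F r]]] || [T [T [F p]] && [F ! [F p]]]] || [T [T [F p]] && [F ! [F p]]]]

p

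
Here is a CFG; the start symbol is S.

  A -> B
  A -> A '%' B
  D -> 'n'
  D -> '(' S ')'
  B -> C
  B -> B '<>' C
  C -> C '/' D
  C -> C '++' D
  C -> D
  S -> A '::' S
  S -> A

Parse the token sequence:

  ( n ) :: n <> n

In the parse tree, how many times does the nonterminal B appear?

[S [A [B [C [D ( [S [A [B [C [D n]]]]] )]]]] :: [S [A [B [B [C [D n]]] <> [C [D n]]]]]]

4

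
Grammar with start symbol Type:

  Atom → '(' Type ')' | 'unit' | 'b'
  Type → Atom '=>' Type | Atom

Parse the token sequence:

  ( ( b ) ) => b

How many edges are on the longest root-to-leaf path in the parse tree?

6

[Type [Atom ( [Type [Atom ( [Type [Atom b]] )]] )] => [Type [Atom b]]]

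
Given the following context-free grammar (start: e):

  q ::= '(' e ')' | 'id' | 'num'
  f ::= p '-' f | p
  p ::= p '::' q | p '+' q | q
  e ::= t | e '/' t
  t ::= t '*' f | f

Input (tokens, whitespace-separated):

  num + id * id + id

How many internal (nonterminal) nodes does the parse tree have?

[e [t [t [f [p [p [q num]] + [q id]]]] * [f [p [p [q id]] + [q id]]]]]

13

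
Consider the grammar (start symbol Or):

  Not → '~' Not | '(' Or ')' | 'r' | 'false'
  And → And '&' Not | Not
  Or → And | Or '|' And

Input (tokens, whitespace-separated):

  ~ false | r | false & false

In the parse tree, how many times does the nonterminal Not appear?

[Or [Or [Or [And [Not ~ [Not false]]]] | [And [Not r]]] | [And [And [Not false]] & [Not false]]]

5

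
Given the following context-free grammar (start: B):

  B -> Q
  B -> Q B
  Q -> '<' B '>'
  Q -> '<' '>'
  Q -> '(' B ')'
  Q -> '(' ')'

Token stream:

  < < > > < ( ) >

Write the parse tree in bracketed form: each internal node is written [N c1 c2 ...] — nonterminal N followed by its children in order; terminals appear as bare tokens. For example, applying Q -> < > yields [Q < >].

[B [Q < [B [Q < >]] >] [B [Q < [B [Q ( )]] >]]]

B
Q B
< B > B
< Q > B
< < > > B
< < > > Q
< < > > < B >
< < > > < Q >
< < > > < ( ) >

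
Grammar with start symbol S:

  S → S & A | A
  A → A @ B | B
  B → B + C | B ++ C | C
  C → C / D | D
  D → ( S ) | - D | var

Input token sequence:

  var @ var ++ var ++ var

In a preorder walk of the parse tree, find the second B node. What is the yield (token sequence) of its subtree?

var ++ var ++ var

[S [A [A [B [C [D var]]]] @ [B [B [B [C [D var]]] ++ [C [D var]]] ++ [C [D var]]]]]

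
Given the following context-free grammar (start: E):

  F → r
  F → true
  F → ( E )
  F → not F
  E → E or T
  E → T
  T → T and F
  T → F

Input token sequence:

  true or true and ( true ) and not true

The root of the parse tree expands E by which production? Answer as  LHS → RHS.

[E [E [T [F true]]] or [T [T [T [F true]] and [F ( [E [T [F true]]] )]] and [F not [F true]]]]

E → E or T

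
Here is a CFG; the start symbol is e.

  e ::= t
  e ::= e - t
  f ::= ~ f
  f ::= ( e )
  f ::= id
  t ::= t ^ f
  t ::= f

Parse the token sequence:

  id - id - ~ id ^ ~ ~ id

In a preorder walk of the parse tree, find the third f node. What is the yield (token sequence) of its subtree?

~ id

[e [e [e [t [f id]]] - [t [f id]]] - [t [t [f ~ [f id]]] ^ [f ~ [f ~ [f id]]]]]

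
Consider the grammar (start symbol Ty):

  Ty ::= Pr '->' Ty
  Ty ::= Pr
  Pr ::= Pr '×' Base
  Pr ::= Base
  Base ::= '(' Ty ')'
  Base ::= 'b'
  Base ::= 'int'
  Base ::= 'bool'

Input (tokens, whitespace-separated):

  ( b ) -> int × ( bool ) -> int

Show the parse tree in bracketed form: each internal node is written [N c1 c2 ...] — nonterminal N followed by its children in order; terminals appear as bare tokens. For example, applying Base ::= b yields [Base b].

[Ty [Pr [Base ( [Ty [Pr [Base b]]] )]] -> [Ty [Pr [Pr [Base int]] × [Base ( [Ty [Pr [Base bool]]] )]] -> [Ty [Pr [Base int]]]]]

Ty
Pr -> Ty
Base -> Ty
( Ty ) -> Ty
( Pr ) -> Ty
( Base ) -> Ty
( b ) -> Ty
( b ) -> Pr -> Ty
( b ) -> Pr × Base -> Ty
( b ) -> Base × Base -> Ty
( b ) -> int × Base -> Ty
( b ) -> int × ( Ty ) -> Ty
( b ) -> int × ( Pr ) -> Ty
( b ) -> int × ( Base ) -> Ty
( b ) -> int × ( bool ) -> Ty
( b ) -> int × ( bool ) -> Pr
( b ) -> int × ( bool ) -> Base
( b ) -> int × ( bool ) -> int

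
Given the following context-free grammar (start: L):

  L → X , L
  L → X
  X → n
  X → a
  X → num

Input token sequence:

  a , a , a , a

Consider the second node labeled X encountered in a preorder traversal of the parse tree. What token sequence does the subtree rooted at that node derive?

a

[L [X a] , [L [X a] , [L [X a] , [L [X a]]]]]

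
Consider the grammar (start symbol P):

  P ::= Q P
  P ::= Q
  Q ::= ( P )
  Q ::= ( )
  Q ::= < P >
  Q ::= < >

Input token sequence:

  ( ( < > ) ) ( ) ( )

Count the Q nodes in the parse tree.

5

[P [Q ( [P [Q ( [P [Q < >]] )]] )] [P [Q ( )] [P [Q ( )]]]]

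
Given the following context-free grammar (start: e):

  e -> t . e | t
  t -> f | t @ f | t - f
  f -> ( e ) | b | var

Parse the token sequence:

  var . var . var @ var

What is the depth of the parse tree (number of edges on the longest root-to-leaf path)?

6

[e [t [f var]] . [e [t [f var]] . [e [t [t [f var]] @ [f var]]]]]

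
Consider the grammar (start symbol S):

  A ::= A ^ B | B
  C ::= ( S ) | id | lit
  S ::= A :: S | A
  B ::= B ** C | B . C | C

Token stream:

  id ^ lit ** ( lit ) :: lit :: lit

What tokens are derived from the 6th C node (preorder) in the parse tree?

[S [A [A [B [C id]]] ^ [B [B [C lit]] ** [C ( [S [A [B [C lit]]]] )]]] :: [S [A [B [C lit]]] :: [S [A [B [C lit]]]]]]

lit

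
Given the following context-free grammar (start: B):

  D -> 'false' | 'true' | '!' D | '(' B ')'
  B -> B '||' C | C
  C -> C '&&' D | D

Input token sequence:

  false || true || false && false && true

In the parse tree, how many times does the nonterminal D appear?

[B [B [B [C [D false]]] || [C [D true]]] || [C [C [C [D false]] && [D false]] && [D true]]]

5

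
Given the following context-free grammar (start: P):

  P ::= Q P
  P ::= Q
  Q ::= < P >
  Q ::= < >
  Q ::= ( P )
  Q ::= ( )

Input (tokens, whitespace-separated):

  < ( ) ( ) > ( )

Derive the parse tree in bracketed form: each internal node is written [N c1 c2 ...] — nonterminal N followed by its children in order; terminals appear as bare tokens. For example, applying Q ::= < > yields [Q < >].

[P [Q < [P [Q ( )] [P [Q ( )]]] >] [P [Q ( )]]]

P
Q P
< P > P
< Q P > P
< ( ) P > P
< ( ) Q > P
< ( ) ( ) > P
< ( ) ( ) > Q
< ( ) ( ) > ( )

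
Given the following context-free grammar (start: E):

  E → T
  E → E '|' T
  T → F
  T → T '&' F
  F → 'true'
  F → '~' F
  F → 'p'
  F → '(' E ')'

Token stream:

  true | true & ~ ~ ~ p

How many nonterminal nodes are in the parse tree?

11

[E [E [T [F true]]] | [T [T [F true]] & [F ~ [F ~ [F ~ [F p]]]]]]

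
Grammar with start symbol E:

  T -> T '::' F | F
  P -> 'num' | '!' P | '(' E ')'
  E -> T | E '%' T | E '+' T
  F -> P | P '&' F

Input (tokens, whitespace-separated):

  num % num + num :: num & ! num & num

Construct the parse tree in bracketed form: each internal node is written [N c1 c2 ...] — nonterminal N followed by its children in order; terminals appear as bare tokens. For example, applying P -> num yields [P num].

E
E + T
E % T + T
T % T + T
F % T + T
P % T + T
num % T + T
num % F + T
num % P + T
num % num + T
num % num + T :: F
num % num + F :: F
num % num + P :: F
num % num + num :: F
num % num + num :: P & F
num % num + num :: num & F
num % num + num :: num & P & F
num % num + num :: num & ! P & F
num % num + num :: num & ! num & F
num % num + num :: num & ! num & P
num % num + num :: num & ! num & num

[E [E [E [T [F [P num]]]] % [T [F [P num]]]] + [T [T [F [P num]]] :: [F [P num] & [F [P ! [P num]] & [F [P num]]]]]]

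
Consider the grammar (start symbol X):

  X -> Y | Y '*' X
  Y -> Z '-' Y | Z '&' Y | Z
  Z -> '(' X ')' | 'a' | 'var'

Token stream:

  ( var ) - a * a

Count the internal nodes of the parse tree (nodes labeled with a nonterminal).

[X [Y [Z ( [X [Y [Z var]]] )] - [Y [Z a]]] * [X [Y [Z a]]]]

11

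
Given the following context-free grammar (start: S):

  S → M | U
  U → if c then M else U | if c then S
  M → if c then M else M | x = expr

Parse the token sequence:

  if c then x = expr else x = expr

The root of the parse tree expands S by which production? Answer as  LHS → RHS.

[S [M if c then [M x = expr] else [M x = expr]]]

S → M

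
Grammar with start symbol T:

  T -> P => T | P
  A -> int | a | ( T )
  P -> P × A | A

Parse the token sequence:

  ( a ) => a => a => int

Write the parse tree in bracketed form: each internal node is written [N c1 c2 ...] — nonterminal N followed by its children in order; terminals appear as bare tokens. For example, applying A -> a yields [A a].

[T [P [A ( [T [P [A a]]] )]] => [T [P [A a]] => [T [P [A a]] => [T [P [A int]]]]]]

T
P => T
A => T
( T ) => T
( P ) => T
( A ) => T
( a ) => T
( a ) => P => T
( a ) => A => T
( a ) => a => T
( a ) => a => P => T
( a ) => a => A => T
( a ) => a => a => T
( a ) => a => a => P
( a ) => a => a => A
( a ) => a => a => int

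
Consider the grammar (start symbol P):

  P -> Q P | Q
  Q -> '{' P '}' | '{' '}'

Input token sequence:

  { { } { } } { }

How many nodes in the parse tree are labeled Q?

4

[P [Q { [P [Q { }] [P [Q { }]]] }] [P [Q { }]]]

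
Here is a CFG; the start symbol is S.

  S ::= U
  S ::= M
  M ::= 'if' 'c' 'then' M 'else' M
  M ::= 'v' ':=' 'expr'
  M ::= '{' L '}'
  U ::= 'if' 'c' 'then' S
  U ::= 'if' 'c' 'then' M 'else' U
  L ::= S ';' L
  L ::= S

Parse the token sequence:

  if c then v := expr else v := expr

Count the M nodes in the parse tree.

[S [M if c then [M v := expr] else [M v := expr]]]

3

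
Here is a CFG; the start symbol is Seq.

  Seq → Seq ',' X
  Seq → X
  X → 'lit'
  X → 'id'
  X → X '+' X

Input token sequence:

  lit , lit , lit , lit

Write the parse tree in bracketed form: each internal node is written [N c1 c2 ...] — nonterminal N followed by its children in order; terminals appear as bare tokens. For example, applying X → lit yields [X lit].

[Seq [Seq [Seq [Seq [X lit]] , [X lit]] , [X lit]] , [X lit]]

Seq
Seq , X
Seq , X , X
Seq , X , X , X
X , X , X , X
lit , X , X , X
lit , lit , X , X
lit , lit , lit , X
lit , lit , lit , lit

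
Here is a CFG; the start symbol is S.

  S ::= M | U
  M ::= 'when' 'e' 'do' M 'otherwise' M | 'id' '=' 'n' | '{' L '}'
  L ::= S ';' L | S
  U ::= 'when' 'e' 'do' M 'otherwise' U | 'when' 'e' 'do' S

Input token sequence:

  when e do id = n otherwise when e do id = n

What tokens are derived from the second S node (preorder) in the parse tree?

id = n

[S [U when e do [M id = n] otherwise [U when e do [S [M id = n]]]]]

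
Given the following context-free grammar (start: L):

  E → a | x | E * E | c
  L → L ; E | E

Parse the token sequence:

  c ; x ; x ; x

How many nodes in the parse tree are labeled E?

[L [L [L [L [E c]] ; [E x]] ; [E x]] ; [E x]]

4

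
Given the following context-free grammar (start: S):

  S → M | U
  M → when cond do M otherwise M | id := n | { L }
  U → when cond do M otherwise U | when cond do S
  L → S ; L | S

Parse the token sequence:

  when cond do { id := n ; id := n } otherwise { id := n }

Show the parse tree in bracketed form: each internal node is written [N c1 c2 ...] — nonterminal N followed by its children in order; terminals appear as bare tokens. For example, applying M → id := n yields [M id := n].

S
M
when cond do M otherwise M
when cond do { L } otherwise M
when cond do { S ; L } otherwise M
when cond do { M ; L } otherwise M
when cond do { id := n ; L } otherwise M
when cond do { id := n ; S } otherwise M
when cond do { id := n ; M } otherwise M
when cond do { id := n ; id := n } otherwise M
when cond do { id := n ; id := n } otherwise { L }
when cond do { id := n ; id := n } otherwise { S }
when cond do { id := n ; id := n } otherwise { M }
when cond do { id := n ; id := n } otherwise { id := n }

[S [M when cond do [M { [L [S [M id := n]] ; [L [S [M id := n]]]] }] otherwise [M { [L [S [M id := n]]] }]]]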